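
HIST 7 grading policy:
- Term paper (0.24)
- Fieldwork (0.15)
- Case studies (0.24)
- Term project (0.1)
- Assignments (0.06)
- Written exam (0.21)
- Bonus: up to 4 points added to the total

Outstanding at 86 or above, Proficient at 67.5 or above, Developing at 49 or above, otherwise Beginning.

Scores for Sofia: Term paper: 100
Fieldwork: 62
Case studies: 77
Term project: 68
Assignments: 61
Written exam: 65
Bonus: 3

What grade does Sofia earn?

Proficient

Weighted total:
  Term paper 100 × 0.24 = 24
  Fieldwork 62 × 0.15 = 9.3
  Case studies 77 × 0.24 = 18.48
  Term project 68 × 0.1 = 6.8
  Assignments 61 × 0.06 = 3.66
  Written exam 65 × 0.21 = 13.65
Sum = 75.89
Bonus: 75.89 + 3 = 78.89
78.89 is ≥ 67.5 and < 86 → Proficient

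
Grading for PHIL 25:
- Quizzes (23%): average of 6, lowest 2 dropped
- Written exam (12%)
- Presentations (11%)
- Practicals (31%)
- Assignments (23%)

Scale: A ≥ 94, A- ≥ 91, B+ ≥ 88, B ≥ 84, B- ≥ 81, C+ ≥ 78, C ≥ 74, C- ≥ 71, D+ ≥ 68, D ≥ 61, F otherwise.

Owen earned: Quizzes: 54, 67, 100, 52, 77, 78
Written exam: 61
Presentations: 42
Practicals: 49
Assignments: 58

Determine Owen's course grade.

Quizzes: drop 52, 54 → average of remaining 4 = 322/4 = 80.5
Weighted total:
  Quizzes 80.5 × 0.23 = 18.515
  Written exam 61 × 0.12 = 7.32
  Presentations 42 × 0.11 = 4.62
  Practicals 49 × 0.31 = 15.19
  Assignments 58 × 0.23 = 13.34
Sum = 58.985
58.985 < 61 → F

F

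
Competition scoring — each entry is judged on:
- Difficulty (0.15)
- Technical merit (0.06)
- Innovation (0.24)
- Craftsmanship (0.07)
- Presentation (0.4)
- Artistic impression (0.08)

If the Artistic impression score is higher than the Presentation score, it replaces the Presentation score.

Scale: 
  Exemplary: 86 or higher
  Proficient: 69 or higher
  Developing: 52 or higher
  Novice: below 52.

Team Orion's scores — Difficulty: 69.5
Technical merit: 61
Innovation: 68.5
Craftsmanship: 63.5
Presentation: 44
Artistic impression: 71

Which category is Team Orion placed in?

Proficient

Artistic impression (71) > Presentation (44), so Presentation counts as 71.
Weighted total:
  Difficulty 69.5 × 0.15 = 10.425
  Technical merit 61 × 0.06 = 3.66
  Innovation 68.5 × 0.24 = 16.44
  Craftsmanship 63.5 × 0.07 = 4.445
  Presentation 71 × 0.4 = 28.4
  Artistic impression 71 × 0.08 = 5.68
Sum = 69.05
69.05 is ≥ 69 and < 86 → Proficient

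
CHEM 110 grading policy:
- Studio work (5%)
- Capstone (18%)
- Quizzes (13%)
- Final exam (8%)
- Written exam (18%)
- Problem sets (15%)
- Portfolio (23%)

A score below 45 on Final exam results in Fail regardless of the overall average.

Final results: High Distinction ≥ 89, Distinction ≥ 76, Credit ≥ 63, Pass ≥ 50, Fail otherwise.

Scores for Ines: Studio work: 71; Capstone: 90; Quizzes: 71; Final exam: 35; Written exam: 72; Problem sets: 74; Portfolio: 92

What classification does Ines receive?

Fail

Final exam score 35 < 45: minimum not met.
Weighted total:
  Studio work 71 × 0.05 = 3.55
  Capstone 90 × 0.18 = 16.2
  Quizzes 71 × 0.13 = 9.23
  Final exam 35 × 0.08 = 2.8
  Written exam 72 × 0.18 = 12.96
  Problem sets 74 × 0.15 = 11.1
  Portfolio 92 × 0.23 = 21.16
Sum = 77
Because the Final exam minimum was not met, the result is Fail.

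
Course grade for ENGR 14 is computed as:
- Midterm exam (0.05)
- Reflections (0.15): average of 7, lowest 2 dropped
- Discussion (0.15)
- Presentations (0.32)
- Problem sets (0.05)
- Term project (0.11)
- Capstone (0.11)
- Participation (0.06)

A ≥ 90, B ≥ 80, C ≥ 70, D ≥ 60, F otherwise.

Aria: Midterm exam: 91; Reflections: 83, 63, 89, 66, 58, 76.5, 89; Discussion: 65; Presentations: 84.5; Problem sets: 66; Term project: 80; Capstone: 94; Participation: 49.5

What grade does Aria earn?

Reflections: drop 58, 63 → average of remaining 5 = 403.5/5 = 80.7
Weighted total:
  Midterm exam 91 × 0.05 = 4.55
  Reflections 80.7 × 0.15 = 12.105
  Discussion 65 × 0.15 = 9.75
  Presentations 84.5 × 0.32 = 27.04
  Problem sets 66 × 0.05 = 3.3
  Term project 80 × 0.11 = 8.8
  Capstone 94 × 0.11 = 10.34
  Participation 49.5 × 0.06 = 2.97
Sum = 78.855
78.855 is ≥ 70 and < 80 → C

C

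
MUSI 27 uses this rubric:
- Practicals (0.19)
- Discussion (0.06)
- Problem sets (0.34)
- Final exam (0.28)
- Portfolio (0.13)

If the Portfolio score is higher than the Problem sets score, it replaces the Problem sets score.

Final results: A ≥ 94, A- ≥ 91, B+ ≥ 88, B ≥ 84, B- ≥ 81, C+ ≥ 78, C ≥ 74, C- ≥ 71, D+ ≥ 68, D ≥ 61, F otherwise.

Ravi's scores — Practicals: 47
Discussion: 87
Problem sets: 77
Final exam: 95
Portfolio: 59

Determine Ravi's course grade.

C

Portfolio (59) ≤ Problem sets (77), so Problem sets stays at 77.
Weighted total:
  Practicals 47 × 0.19 = 8.93
  Discussion 87 × 0.06 = 5.22
  Problem sets 77 × 0.34 = 26.18
  Final exam 95 × 0.28 = 26.6
  Portfolio 59 × 0.13 = 7.67
Sum = 74.6
74.6 is ≥ 74 and < 78 → C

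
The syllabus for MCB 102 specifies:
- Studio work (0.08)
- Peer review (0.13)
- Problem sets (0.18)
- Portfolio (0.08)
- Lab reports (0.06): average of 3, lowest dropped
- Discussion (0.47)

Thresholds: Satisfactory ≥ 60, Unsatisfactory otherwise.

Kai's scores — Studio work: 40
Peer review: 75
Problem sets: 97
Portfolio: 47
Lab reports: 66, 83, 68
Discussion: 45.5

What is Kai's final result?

Satisfactory

Lab reports: drop 66 → average of remaining 2 = 151/2 = 75.5
Weighted total:
  Studio work 40 × 0.08 = 3.2
  Peer review 75 × 0.13 = 9.75
  Problem sets 97 × 0.18 = 17.46
  Portfolio 47 × 0.08 = 3.76
  Lab reports 75.5 × 0.06 = 4.53
  Discussion 45.5 × 0.47 = 21.385
Sum = 60.085
60.085 ≥ 60 → Satisfactory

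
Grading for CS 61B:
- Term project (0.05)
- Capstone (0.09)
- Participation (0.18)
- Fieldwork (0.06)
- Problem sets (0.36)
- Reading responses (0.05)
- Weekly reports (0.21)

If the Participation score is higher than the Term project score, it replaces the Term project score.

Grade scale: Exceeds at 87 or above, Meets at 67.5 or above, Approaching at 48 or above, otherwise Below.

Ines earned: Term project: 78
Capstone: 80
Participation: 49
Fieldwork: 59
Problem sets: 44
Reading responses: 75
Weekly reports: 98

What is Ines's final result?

Participation (49) ≤ Term project (78), so Term project stays at 78.
Weighted total:
  Term project 78 × 0.05 = 3.9
  Capstone 80 × 0.09 = 7.2
  Participation 49 × 0.18 = 8.82
  Fieldwork 59 × 0.06 = 3.54
  Problem sets 44 × 0.36 = 15.84
  Reading responses 75 × 0.05 = 3.75
  Weekly reports 98 × 0.21 = 20.58
Sum = 63.63
63.63 is ≥ 48 and < 67.5 → Approaching

Approaching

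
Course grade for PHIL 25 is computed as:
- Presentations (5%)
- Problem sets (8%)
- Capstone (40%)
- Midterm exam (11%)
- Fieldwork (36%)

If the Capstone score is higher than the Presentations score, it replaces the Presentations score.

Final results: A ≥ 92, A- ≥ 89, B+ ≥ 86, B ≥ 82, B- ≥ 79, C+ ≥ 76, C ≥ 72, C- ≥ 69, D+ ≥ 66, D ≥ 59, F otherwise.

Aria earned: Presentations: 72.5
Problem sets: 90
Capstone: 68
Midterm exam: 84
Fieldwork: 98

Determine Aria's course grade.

B

Capstone (68) ≤ Presentations (72.5), so Presentations stays at 72.5.
Weighted total:
  Presentations 72.5 × 0.05 = 3.625
  Problem sets 90 × 0.08 = 7.2
  Capstone 68 × 0.4 = 27.2
  Midterm exam 84 × 0.11 = 9.24
  Fieldwork 98 × 0.36 = 35.28
Sum = 82.545
82.545 is ≥ 82 and < 86 → B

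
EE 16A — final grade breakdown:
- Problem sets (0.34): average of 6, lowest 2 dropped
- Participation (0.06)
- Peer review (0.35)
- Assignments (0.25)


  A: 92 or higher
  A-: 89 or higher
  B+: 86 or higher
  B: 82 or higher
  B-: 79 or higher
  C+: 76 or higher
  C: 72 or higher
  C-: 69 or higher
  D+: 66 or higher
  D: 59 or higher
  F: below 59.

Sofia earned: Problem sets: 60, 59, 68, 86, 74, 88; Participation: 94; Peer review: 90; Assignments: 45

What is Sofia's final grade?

Problem sets: drop 59, 60 → average of remaining 4 = 316/4 = 79
Weighted total:
  Problem sets 79 × 0.34 = 26.86
  Participation 94 × 0.06 = 5.64
  Peer review 90 × 0.35 = 31.5
  Assignments 45 × 0.25 = 11.25
Sum = 75.25
75.25 is ≥ 72 and < 76 → C

C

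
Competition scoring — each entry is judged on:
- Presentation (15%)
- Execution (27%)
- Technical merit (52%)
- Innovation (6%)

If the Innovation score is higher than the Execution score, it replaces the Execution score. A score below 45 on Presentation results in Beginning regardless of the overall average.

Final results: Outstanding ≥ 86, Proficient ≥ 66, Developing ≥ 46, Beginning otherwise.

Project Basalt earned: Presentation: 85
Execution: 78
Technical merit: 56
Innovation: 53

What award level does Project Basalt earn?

Innovation (53) ≤ Execution (78), so Execution stays at 78.
Presentation score 85 ≥ 45: minimum met.
Weighted total:
  Presentation 85 × 0.15 = 12.75
  Execution 78 × 0.27 = 21.06
  Technical merit 56 × 0.52 = 29.12
  Innovation 53 × 0.06 = 3.18
Sum = 66.11
66.11 is ≥ 66 and < 86 → Proficient

Proficient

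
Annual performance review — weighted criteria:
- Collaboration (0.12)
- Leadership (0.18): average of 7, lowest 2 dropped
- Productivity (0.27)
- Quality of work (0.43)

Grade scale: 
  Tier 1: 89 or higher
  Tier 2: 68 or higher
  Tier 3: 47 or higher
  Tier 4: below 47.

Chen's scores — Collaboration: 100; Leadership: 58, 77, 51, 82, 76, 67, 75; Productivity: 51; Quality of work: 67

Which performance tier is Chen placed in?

Leadership: drop 51, 58 → average of remaining 5 = 377/5 = 75.4
Weighted total:
  Collaboration 100 × 0.12 = 12
  Leadership 75.4 × 0.18 = 13.572
  Productivity 51 × 0.27 = 13.77
  Quality of work 67 × 0.43 = 28.81
Sum = 68.152
68.152 is ≥ 68 and < 89 → Tier 2

Tier 2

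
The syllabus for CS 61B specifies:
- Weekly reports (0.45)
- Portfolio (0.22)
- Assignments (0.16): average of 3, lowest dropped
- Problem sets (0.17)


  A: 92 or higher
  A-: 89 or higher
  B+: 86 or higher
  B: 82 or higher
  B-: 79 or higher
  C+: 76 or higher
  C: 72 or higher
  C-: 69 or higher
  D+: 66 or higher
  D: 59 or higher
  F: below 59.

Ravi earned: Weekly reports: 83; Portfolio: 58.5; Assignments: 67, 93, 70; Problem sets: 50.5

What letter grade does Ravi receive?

Assignments: drop 67 → average of remaining 2 = 163/2 = 81.5
Weighted total:
  Weekly reports 83 × 0.45 = 37.35
  Portfolio 58.5 × 0.22 = 12.87
  Assignments 81.5 × 0.16 = 13.04
  Problem sets 50.5 × 0.17 = 8.585
Sum = 71.845
71.845 is ≥ 69 and < 72 → C-

C-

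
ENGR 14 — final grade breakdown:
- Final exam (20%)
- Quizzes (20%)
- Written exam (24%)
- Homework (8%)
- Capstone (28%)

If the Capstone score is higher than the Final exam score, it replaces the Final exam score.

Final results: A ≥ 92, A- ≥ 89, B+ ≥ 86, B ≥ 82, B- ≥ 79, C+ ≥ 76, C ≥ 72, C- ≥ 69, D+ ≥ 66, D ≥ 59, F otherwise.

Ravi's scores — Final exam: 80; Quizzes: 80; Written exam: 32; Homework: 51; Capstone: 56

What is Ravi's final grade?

Capstone (56) ≤ Final exam (80), so Final exam stays at 80.
Weighted total:
  Final exam 80 × 0.2 = 16
  Quizzes 80 × 0.2 = 16
  Written exam 32 × 0.24 = 7.68
  Homework 51 × 0.08 = 4.08
  Capstone 56 × 0.28 = 15.68
Sum = 59.44
59.44 is ≥ 59 and < 66 → D

D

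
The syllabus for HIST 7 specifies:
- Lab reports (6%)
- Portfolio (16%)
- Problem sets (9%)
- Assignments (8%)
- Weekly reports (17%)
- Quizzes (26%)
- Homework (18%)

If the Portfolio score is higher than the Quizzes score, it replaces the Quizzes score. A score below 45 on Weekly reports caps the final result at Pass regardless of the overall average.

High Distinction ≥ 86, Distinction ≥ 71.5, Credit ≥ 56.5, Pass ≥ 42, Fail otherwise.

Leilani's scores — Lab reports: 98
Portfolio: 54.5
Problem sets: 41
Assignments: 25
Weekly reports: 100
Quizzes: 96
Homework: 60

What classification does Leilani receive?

Distinction

Portfolio (54.5) ≤ Quizzes (96), so Quizzes stays at 96.
Weekly reports score 100 ≥ 45: minimum met.
Weighted total:
  Lab reports 98 × 0.06 = 5.88
  Portfolio 54.5 × 0.16 = 8.72
  Problem sets 41 × 0.09 = 3.69
  Assignments 25 × 0.08 = 2
  Weekly reports 100 × 0.17 = 17
  Quizzes 96 × 0.26 = 24.96
  Homework 60 × 0.18 = 10.8
Sum = 73.05
73.05 is ≥ 71.5 and < 86 → Distinction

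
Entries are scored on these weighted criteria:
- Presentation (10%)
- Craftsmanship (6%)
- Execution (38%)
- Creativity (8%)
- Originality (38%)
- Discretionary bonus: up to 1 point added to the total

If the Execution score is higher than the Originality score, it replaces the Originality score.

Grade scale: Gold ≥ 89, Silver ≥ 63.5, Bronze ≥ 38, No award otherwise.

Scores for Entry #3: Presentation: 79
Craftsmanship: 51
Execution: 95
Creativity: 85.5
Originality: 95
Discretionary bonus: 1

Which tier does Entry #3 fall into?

Gold

Execution (95) ≤ Originality (95), so Originality stays at 95.
Weighted total:
  Presentation 79 × 0.1 = 7.9
  Craftsmanship 51 × 0.06 = 3.06
  Execution 95 × 0.38 = 36.1
  Creativity 85.5 × 0.08 = 6.84
  Originality 95 × 0.38 = 36.1
Sum = 90
Discretionary bonus: 90 + 1 = 91
91 ≥ 89 → Gold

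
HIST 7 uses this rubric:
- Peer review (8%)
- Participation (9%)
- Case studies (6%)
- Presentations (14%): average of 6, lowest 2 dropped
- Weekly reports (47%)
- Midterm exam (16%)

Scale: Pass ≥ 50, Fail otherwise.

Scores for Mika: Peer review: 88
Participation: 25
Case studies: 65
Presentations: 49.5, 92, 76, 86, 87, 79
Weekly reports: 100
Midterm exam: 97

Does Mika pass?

Pass

Presentations: drop 49.5, 76 → average of remaining 4 = 344/4 = 86
Weighted total:
  Peer review 88 × 0.08 = 7.04
  Participation 25 × 0.09 = 2.25
  Case studies 65 × 0.06 = 3.9
  Presentations 86 × 0.14 = 12.04
  Weekly reports 100 × 0.47 = 47
  Midterm exam 97 × 0.16 = 15.52
Sum = 87.75
87.75 ≥ 50 → Pass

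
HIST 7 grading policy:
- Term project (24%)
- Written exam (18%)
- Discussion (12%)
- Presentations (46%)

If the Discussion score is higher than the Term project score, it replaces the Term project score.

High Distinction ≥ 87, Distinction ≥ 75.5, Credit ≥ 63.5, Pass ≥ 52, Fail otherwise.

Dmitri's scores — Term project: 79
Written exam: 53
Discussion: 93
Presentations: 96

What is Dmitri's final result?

Discussion (93) > Term project (79), so Term project counts as 93.
Weighted total:
  Term project 93 × 0.24 = 22.32
  Written exam 53 × 0.18 = 9.54
  Discussion 93 × 0.12 = 11.16
  Presentations 96 × 0.46 = 44.16
Sum = 87.18
87.18 ≥ 87 → High Distinction

High Distinction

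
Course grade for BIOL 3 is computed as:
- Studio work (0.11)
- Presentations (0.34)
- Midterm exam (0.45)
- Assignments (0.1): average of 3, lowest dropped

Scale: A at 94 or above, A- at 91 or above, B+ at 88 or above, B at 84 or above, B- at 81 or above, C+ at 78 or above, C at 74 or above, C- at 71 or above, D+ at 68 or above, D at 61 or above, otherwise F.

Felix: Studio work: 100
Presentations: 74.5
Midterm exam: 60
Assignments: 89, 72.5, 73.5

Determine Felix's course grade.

C-

Assignments: drop 72.5 → average of remaining 2 = 162.5/2 = 81.25
Weighted total:
  Studio work 100 × 0.11 = 11
  Presentations 74.5 × 0.34 = 25.33
  Midterm exam 60 × 0.45 = 27
  Assignments 81.25 × 0.1 = 8.125
Sum = 71.455
71.455 is ≥ 71 and < 74 → C-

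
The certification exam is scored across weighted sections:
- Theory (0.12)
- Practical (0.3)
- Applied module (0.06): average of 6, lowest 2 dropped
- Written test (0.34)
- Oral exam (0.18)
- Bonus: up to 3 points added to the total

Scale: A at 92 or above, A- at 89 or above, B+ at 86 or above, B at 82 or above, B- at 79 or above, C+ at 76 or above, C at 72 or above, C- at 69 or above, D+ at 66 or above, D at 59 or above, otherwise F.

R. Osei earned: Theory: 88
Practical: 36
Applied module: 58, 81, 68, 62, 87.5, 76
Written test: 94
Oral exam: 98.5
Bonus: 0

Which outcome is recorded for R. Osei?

Applied module: drop 58, 62 → average of remaining 4 = 312.5/4 = 78.125
Weighted total:
  Theory 88 × 0.12 = 10.56
  Practical 36 × 0.3 = 10.8
  Applied module 78.125 × 0.06 = 4.6875
  Written test 94 × 0.34 = 31.96
  Oral exam 98.5 × 0.18 = 17.73
Sum = 75.7375
Bonus: 75.7375 + 0 = 75.7375
75.7375 is ≥ 72 and < 76 → C

C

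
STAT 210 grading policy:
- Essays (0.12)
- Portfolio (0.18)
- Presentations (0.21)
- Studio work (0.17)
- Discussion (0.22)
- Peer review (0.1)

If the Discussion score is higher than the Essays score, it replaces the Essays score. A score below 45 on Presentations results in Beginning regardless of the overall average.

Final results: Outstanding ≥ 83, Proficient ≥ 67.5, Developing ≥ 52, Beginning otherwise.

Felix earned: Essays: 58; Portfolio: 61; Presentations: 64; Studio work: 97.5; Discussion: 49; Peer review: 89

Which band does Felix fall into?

Proficient

Discussion (49) ≤ Essays (58), so Essays stays at 58.
Presentations score 64 ≥ 45: minimum met.
Weighted total:
  Essays 58 × 0.12 = 6.96
  Portfolio 61 × 0.18 = 10.98
  Presentations 64 × 0.21 = 13.44
  Studio work 97.5 × 0.17 = 16.575
  Discussion 49 × 0.22 = 10.78
  Peer review 89 × 0.1 = 8.9
Sum = 67.635
67.635 is ≥ 67.5 and < 83 → Proficient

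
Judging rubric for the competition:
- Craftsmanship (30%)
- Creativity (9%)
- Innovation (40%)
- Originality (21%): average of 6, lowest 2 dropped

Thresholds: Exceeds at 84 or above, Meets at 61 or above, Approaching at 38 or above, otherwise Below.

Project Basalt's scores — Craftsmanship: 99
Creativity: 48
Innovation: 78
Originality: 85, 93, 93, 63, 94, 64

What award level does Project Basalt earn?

Exceeds

Originality: drop 63, 64 → average of remaining 4 = 365/4 = 91.25
Weighted total:
  Craftsmanship 99 × 0.3 = 29.7
  Creativity 48 × 0.09 = 4.32
  Innovation 78 × 0.4 = 31.2
  Originality 91.25 × 0.21 = 19.1625
Sum = 84.3825
84.3825 ≥ 84 → Exceeds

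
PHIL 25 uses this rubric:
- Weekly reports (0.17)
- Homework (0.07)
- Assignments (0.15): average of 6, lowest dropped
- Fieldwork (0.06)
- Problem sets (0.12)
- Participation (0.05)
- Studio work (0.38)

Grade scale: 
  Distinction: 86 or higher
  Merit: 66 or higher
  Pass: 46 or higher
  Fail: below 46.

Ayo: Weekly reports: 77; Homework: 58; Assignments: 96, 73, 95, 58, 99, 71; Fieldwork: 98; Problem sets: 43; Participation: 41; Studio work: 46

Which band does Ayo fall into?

Pass

Assignments: drop 58 → average of remaining 5 = 434/5 = 86.8
Weighted total:
  Weekly reports 77 × 0.17 = 13.09
  Homework 58 × 0.07 = 4.06
  Assignments 86.8 × 0.15 = 13.02
  Fieldwork 98 × 0.06 = 5.88
  Problem sets 43 × 0.12 = 5.16
  Participation 41 × 0.05 = 2.05
  Studio work 46 × 0.38 = 17.48
Sum = 60.74
60.74 is ≥ 46 and < 66 → Pass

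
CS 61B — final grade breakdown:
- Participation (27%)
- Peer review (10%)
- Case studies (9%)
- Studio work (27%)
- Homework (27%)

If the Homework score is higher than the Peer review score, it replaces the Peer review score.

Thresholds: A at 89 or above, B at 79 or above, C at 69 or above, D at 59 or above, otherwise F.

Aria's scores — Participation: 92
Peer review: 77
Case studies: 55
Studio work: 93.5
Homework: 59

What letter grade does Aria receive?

C

Homework (59) ≤ Peer review (77), so Peer review stays at 77.
Weighted total:
  Participation 92 × 0.27 = 24.84
  Peer review 77 × 0.1 = 7.7
  Case studies 55 × 0.09 = 4.95
  Studio work 93.5 × 0.27 = 25.245
  Homework 59 × 0.27 = 15.93
Sum = 78.665
78.665 is ≥ 69 and < 79 → C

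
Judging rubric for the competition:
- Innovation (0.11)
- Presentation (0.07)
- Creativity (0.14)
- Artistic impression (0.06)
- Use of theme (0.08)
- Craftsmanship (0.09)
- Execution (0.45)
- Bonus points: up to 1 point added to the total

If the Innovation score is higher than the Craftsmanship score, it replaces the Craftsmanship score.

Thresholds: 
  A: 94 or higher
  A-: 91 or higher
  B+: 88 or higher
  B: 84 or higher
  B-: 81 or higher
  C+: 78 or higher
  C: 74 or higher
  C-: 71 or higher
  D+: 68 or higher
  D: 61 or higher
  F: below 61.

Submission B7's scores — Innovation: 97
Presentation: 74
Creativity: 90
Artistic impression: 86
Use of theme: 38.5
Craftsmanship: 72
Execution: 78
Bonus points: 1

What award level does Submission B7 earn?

Innovation (97) > Craftsmanship (72), so Craftsmanship counts as 97.
Weighted total:
  Innovation 97 × 0.11 = 10.67
  Presentation 74 × 0.07 = 5.18
  Creativity 90 × 0.14 = 12.6
  Artistic impression 86 × 0.06 = 5.16
  Use of theme 38.5 × 0.08 = 3.08
  Craftsmanship 97 × 0.09 = 8.73
  Execution 78 × 0.45 = 35.1
Sum = 80.52
Bonus points: 80.52 + 1 = 81.52
81.52 is ≥ 81 and < 84 → B-

B-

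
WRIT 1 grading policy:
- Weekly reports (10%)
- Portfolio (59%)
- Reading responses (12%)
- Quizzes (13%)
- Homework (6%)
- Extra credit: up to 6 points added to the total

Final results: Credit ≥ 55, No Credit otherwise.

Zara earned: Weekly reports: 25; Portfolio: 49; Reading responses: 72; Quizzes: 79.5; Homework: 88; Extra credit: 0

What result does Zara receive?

Weighted total:
  Weekly reports 25 × 0.1 = 2.5
  Portfolio 49 × 0.59 = 28.91
  Reading responses 72 × 0.12 = 8.64
  Quizzes 79.5 × 0.13 = 10.335
  Homework 88 × 0.06 = 5.28
Sum = 55.665
Extra credit: 55.665 + 0 = 55.665
55.665 ≥ 55 → Credit

Credit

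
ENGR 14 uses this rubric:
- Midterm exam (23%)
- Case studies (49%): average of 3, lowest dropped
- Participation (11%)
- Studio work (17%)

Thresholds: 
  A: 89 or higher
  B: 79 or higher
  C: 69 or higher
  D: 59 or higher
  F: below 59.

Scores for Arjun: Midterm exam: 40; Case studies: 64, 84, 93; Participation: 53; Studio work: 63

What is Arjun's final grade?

C

Case studies: drop 64 → average of remaining 2 = 177/2 = 88.5
Weighted total:
  Midterm exam 40 × 0.23 = 9.2
  Case studies 88.5 × 0.49 = 43.365
  Participation 53 × 0.11 = 5.83
  Studio work 63 × 0.17 = 10.71
Sum = 69.105
69.105 is ≥ 69 and < 79 → C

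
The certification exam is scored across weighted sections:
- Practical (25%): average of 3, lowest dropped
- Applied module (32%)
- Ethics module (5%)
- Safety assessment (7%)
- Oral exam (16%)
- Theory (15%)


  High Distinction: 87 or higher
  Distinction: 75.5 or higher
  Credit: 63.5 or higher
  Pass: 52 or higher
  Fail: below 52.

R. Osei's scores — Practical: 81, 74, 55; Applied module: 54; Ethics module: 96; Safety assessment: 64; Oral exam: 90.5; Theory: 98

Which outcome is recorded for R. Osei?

Credit

Practical: drop 55 → average of remaining 2 = 155/2 = 77.5
Weighted total:
  Practical 77.5 × 0.25 = 19.375
  Applied module 54 × 0.32 = 17.28
  Ethics module 96 × 0.05 = 4.8
  Safety assessment 64 × 0.07 = 4.48
  Oral exam 90.5 × 0.16 = 14.48
  Theory 98 × 0.15 = 14.7
Sum = 75.115
75.115 is ≥ 63.5 and < 75.5 → Credit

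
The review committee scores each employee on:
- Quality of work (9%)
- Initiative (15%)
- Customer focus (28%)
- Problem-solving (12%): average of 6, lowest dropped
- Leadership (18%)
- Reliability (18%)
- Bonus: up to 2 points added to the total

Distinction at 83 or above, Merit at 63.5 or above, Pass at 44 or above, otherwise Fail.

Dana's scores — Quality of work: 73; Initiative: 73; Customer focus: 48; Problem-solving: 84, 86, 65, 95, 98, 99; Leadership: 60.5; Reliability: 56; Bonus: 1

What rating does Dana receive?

Merit

Problem-solving: drop 65 → average of remaining 5 = 462/5 = 92.4
Weighted total:
  Quality of work 73 × 0.09 = 6.57
  Initiative 73 × 0.15 = 10.95
  Customer focus 48 × 0.28 = 13.44
  Problem-solving 92.4 × 0.12 = 11.088
  Leadership 60.5 × 0.18 = 10.89
  Reliability 56 × 0.18 = 10.08
Sum = 63.018
Bonus: 63.018 + 1 = 64.018
64.018 is ≥ 63.5 and < 83 → Merit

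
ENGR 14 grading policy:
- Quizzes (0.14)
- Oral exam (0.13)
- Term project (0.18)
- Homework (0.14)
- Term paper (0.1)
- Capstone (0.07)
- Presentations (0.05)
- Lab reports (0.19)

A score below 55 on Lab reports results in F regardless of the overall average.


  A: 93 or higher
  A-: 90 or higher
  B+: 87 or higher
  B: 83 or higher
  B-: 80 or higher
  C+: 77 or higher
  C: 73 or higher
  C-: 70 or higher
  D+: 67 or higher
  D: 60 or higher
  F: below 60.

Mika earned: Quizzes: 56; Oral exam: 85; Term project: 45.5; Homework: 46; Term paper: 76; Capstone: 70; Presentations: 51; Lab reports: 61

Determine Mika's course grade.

Lab reports score 61 ≥ 55: minimum met.
Weighted total:
  Quizzes 56 × 0.14 = 7.84
  Oral exam 85 × 0.13 = 11.05
  Term project 45.5 × 0.18 = 8.19
  Homework 46 × 0.14 = 6.44
  Term paper 76 × 0.1 = 7.6
  Capstone 70 × 0.07 = 4.9
  Presentations 51 × 0.05 = 2.55
  Lab reports 61 × 0.19 = 11.59
Sum = 60.16
60.16 is ≥ 60 and < 67 → D

D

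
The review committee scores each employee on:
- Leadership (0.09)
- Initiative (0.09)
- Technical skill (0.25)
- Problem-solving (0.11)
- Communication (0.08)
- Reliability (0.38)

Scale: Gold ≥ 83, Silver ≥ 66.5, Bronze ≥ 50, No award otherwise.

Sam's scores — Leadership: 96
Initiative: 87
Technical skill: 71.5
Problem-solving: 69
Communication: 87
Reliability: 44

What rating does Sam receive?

Weighted total:
  Leadership 96 × 0.09 = 8.64
  Initiative 87 × 0.09 = 7.83
  Technical skill 71.5 × 0.25 = 17.875
  Problem-solving 69 × 0.11 = 7.59
  Communication 87 × 0.08 = 6.96
  Reliability 44 × 0.38 = 16.72
Sum = 65.615
65.615 is ≥ 50 and < 66.5 → Bronze

Bronze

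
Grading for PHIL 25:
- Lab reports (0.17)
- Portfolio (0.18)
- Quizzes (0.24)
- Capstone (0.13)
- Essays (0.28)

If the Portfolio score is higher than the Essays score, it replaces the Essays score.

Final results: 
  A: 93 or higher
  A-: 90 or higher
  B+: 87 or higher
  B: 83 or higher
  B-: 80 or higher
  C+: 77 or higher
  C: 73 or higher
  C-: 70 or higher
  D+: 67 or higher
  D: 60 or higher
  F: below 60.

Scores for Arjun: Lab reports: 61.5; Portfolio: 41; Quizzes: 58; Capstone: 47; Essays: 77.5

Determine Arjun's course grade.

F

Portfolio (41) ≤ Essays (77.5), so Essays stays at 77.5.
Weighted total:
  Lab reports 61.5 × 0.17 = 10.455
  Portfolio 41 × 0.18 = 7.38
  Quizzes 58 × 0.24 = 13.92
  Capstone 47 × 0.13 = 6.11
  Essays 77.5 × 0.28 = 21.7
Sum = 59.565
59.565 < 60 → F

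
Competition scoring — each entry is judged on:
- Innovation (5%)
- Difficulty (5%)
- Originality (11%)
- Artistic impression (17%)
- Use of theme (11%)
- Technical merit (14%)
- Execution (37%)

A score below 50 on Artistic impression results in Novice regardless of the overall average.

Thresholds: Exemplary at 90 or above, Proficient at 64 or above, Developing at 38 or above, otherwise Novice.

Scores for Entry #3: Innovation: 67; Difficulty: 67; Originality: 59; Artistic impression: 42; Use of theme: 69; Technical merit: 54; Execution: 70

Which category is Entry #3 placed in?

Novice

Artistic impression score 42 < 50: minimum not met.
Weighted total:
  Innovation 67 × 0.05 = 3.35
  Difficulty 67 × 0.05 = 3.35
  Originality 59 × 0.11 = 6.49
  Artistic impression 42 × 0.17 = 7.14
  Use of theme 69 × 0.11 = 7.59
  Technical merit 54 × 0.14 = 7.56
  Execution 70 × 0.37 = 25.9
Sum = 61.38
Because the Artistic impression minimum was not met, the result is Novice.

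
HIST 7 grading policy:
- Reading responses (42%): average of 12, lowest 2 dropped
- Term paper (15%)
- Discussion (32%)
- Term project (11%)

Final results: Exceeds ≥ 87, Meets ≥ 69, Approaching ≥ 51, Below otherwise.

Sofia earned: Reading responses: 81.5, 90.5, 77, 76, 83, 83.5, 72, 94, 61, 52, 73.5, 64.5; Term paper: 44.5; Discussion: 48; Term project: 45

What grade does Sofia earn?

Reading responses: drop 52, 61 → average of remaining 10 = 795.5/10 = 79.55
Weighted total:
  Reading responses 79.55 × 0.42 = 33.411
  Term paper 44.5 × 0.15 = 6.675
  Discussion 48 × 0.32 = 15.36
  Term project 45 × 0.11 = 4.95
Sum = 60.396
60.396 is ≥ 51 and < 69 → Approaching

Approaching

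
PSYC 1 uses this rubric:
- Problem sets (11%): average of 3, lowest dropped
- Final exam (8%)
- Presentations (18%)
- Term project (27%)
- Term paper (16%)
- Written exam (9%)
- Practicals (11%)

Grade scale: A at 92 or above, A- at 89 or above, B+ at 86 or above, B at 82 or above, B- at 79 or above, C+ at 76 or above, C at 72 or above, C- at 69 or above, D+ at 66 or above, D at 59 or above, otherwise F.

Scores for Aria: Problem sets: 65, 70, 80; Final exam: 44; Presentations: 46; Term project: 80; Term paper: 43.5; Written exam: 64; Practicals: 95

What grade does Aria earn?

Problem sets: drop 65 → average of remaining 2 = 150/2 = 75
Weighted total:
  Problem sets 75 × 0.11 = 8.25
  Final exam 44 × 0.08 = 3.52
  Presentations 46 × 0.18 = 8.28
  Term project 80 × 0.27 = 21.6
  Term paper 43.5 × 0.16 = 6.96
  Written exam 64 × 0.09 = 5.76
  Practicals 95 × 0.11 = 10.45
Sum = 64.82
64.82 is ≥ 59 and < 66 → D

D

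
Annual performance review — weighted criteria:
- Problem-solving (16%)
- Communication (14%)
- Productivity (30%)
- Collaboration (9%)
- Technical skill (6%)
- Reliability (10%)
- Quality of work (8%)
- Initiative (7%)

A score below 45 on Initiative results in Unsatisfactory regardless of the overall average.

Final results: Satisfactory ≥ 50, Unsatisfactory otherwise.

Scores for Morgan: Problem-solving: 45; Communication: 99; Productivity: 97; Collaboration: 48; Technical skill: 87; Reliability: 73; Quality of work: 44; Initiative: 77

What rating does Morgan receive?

Satisfactory

Initiative score 77 ≥ 45: minimum met.
Weighted total:
  Problem-solving 45 × 0.16 = 7.2
  Communication 99 × 0.14 = 13.86
  Productivity 97 × 0.3 = 29.1
  Collaboration 48 × 0.09 = 4.32
  Technical skill 87 × 0.06 = 5.22
  Reliability 73 × 0.1 = 7.3
  Quality of work 44 × 0.08 = 3.52
  Initiative 77 × 0.07 = 5.39
Sum = 75.91
75.91 ≥ 50 → Satisfactory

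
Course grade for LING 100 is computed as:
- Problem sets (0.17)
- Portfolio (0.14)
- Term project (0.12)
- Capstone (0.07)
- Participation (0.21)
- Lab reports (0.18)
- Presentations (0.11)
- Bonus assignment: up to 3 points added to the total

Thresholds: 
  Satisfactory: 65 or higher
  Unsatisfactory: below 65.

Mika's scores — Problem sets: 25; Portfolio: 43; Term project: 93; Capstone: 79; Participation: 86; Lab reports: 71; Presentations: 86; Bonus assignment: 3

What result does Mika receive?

Satisfactory

Weighted total:
  Problem sets 25 × 0.17 = 4.25
  Portfolio 43 × 0.14 = 6.02
  Term project 93 × 0.12 = 11.16
  Capstone 79 × 0.07 = 5.53
  Participation 86 × 0.21 = 18.06
  Lab reports 71 × 0.18 = 12.78
  Presentations 86 × 0.11 = 9.46
Sum = 67.26
Bonus assignment: 67.26 + 3 = 70.26
70.26 ≥ 65 → Satisfactory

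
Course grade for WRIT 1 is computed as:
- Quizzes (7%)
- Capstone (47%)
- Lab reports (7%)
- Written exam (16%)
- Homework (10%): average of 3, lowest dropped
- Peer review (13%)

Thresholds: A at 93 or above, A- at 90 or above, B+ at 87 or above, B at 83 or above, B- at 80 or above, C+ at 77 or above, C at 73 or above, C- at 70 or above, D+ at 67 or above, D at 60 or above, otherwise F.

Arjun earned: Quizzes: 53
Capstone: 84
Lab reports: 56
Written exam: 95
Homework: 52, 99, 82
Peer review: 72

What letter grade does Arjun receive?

B-

Homework: drop 52 → average of remaining 2 = 181/2 = 90.5
Weighted total:
  Quizzes 53 × 0.07 = 3.71
  Capstone 84 × 0.47 = 39.48
  Lab reports 56 × 0.07 = 3.92
  Written exam 95 × 0.16 = 15.2
  Homework 90.5 × 0.1 = 9.05
  Peer review 72 × 0.13 = 9.36
Sum = 80.72
80.72 is ≥ 80 and < 83 → B-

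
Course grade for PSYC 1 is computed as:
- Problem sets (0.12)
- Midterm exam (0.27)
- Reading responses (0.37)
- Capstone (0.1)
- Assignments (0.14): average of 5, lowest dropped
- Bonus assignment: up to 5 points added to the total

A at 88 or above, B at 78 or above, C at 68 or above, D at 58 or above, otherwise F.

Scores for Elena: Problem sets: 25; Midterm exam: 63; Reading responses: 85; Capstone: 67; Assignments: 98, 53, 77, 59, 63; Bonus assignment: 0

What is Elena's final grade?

C

Assignments: drop 53 → average of remaining 4 = 297/4 = 74.25
Weighted total:
  Problem sets 25 × 0.12 = 3
  Midterm exam 63 × 0.27 = 17.01
  Reading responses 85 × 0.37 = 31.45
  Capstone 67 × 0.1 = 6.7
  Assignments 74.25 × 0.14 = 10.395
Sum = 68.555
Bonus assignment: 68.555 + 0 = 68.555
68.555 is ≥ 68 and < 78 → C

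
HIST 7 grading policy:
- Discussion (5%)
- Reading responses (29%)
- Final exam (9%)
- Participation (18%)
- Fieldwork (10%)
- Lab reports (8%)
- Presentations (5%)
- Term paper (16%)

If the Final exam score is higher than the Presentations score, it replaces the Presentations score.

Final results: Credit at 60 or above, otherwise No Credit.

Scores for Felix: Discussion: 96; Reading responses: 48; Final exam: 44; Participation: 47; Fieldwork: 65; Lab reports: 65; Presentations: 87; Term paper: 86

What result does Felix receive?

Credit

Final exam (44) ≤ Presentations (87), so Presentations stays at 87.
Weighted total:
  Discussion 96 × 0.05 = 4.8
  Reading responses 48 × 0.29 = 13.92
  Final exam 44 × 0.09 = 3.96
  Participation 47 × 0.18 = 8.46
  Fieldwork 65 × 0.1 = 6.5
  Lab reports 65 × 0.08 = 5.2
  Presentations 87 × 0.05 = 4.35
  Term paper 86 × 0.16 = 13.76
Sum = 60.95
60.95 ≥ 60 → Credit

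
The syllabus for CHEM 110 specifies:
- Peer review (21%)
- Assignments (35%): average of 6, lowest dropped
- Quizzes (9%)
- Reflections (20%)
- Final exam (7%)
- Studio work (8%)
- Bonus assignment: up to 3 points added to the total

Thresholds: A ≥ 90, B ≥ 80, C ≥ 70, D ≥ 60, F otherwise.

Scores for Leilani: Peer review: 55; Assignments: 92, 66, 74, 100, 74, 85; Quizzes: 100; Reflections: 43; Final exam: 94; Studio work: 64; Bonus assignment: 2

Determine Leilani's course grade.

Assignments: drop 66 → average of remaining 5 = 425/5 = 85
Weighted total:
  Peer review 55 × 0.21 = 11.55
  Assignments 85 × 0.35 = 29.75
  Quizzes 100 × 0.09 = 9
  Reflections 43 × 0.2 = 8.6
  Final exam 94 × 0.07 = 6.58
  Studio work 64 × 0.08 = 5.12
Sum = 70.6
Bonus assignment: 70.6 + 2 = 72.6
72.6 is ≥ 70 and < 80 → C

C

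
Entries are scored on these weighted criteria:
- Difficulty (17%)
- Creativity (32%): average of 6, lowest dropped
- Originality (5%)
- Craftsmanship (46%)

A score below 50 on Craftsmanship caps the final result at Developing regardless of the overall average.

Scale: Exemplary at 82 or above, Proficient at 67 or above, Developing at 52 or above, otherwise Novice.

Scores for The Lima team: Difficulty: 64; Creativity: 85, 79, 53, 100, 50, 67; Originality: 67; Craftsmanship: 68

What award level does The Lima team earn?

Proficient

Creativity: drop 50 → average of remaining 5 = 384/5 = 76.8
Craftsmanship score 68 ≥ 50: minimum met.
Weighted total:
  Difficulty 64 × 0.17 = 10.88
  Creativity 76.8 × 0.32 = 24.576
  Originality 67 × 0.05 = 3.35
  Craftsmanship 68 × 0.46 = 31.28
Sum = 70.086
70.086 is ≥ 67 and < 82 → Proficient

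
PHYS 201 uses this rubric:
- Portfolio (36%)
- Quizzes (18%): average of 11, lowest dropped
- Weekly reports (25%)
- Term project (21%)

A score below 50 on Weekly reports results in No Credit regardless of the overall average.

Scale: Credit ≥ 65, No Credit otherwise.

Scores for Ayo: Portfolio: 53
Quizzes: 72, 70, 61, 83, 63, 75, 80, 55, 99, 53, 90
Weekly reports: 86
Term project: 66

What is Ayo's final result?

Quizzes: drop 53 → average of remaining 10 = 748/10 = 74.8
Weekly reports score 86 ≥ 50: minimum met.
Weighted total:
  Portfolio 53 × 0.36 = 19.08
  Quizzes 74.8 × 0.18 = 13.464
  Weekly reports 86 × 0.25 = 21.5
  Term project 66 × 0.21 = 13.86
Sum = 67.904
67.904 ≥ 65 → Credit

Credit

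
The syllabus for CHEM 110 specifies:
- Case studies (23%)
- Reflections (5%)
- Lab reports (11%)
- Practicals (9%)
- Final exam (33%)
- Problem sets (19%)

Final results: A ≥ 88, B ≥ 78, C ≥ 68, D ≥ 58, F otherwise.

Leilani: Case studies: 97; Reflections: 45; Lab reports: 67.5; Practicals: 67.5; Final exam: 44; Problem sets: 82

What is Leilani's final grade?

C

Weighted total:
  Case studies 97 × 0.23 = 22.31
  Reflections 45 × 0.05 = 2.25
  Lab reports 67.5 × 0.11 = 7.425
  Practicals 67.5 × 0.09 = 6.075
  Final exam 44 × 0.33 = 14.52
  Problem sets 82 × 0.19 = 15.58
Sum = 68.16
68.16 is ≥ 68 and < 78 → C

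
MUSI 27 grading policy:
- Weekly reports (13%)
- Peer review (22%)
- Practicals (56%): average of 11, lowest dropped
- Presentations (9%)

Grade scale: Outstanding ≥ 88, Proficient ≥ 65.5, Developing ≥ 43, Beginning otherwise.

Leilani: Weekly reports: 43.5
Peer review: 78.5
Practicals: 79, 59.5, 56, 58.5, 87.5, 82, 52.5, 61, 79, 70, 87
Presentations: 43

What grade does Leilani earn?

Proficient

Practicals: drop 52.5 → average of remaining 10 = 719.5/10 = 71.95
Weighted total:
  Weekly reports 43.5 × 0.13 = 5.655
  Peer review 78.5 × 0.22 = 17.27
  Practicals 71.95 × 0.56 = 40.292
  Presentations 43 × 0.09 = 3.87
Sum = 67.087
67.087 is ≥ 65.5 and < 88 → Proficient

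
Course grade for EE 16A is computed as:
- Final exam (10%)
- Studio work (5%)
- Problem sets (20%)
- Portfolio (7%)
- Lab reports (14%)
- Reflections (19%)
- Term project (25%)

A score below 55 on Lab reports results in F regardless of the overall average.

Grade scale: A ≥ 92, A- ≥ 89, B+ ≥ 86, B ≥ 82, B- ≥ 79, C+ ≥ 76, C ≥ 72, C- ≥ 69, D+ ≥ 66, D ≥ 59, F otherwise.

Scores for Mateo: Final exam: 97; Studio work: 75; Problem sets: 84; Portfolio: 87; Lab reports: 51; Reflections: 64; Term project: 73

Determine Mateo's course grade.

Lab reports score 51 < 55: minimum not met.
Weighted total:
  Final exam 97 × 0.1 = 9.7
  Studio work 75 × 0.05 = 3.75
  Problem sets 84 × 0.2 = 16.8
  Portfolio 87 × 0.07 = 6.09
  Lab reports 51 × 0.14 = 7.14
  Reflections 64 × 0.19 = 12.16
  Term project 73 × 0.25 = 18.25
Sum = 73.89
Because the Lab reports minimum was not met, the result is F.

F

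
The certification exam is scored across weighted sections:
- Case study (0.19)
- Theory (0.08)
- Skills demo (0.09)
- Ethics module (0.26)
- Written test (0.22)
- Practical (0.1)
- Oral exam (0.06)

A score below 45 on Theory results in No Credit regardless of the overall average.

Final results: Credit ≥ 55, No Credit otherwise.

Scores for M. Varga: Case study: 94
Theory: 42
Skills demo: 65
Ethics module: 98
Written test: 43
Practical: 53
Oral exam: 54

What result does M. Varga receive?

No Credit

Theory score 42 < 45: minimum not met.
Weighted total:
  Case study 94 × 0.19 = 17.86
  Theory 42 × 0.08 = 3.36
  Skills demo 65 × 0.09 = 5.85
  Ethics module 98 × 0.26 = 25.48
  Written test 43 × 0.22 = 9.46
  Practical 53 × 0.1 = 5.3
  Oral exam 54 × 0.06 = 3.24
Sum = 70.55
Because the Theory minimum was not met, the result is No Credit.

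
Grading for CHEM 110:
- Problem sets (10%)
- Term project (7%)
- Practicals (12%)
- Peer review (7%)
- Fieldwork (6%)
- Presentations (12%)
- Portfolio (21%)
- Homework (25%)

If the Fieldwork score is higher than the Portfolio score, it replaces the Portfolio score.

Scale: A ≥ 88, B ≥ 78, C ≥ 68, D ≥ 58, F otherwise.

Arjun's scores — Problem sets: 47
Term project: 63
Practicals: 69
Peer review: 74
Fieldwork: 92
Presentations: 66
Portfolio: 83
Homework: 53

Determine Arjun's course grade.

C

Fieldwork (92) > Portfolio (83), so Portfolio counts as 92.
Weighted total:
  Problem sets 47 × 0.1 = 4.7
  Term project 63 × 0.07 = 4.41
  Practicals 69 × 0.12 = 8.28
  Peer review 74 × 0.07 = 5.18
  Fieldwork 92 × 0.06 = 5.52
  Presentations 66 × 0.12 = 7.92
  Portfolio 92 × 0.21 = 19.32
  Homework 53 × 0.25 = 13.25
Sum = 68.58
68.58 is ≥ 68 and < 78 → C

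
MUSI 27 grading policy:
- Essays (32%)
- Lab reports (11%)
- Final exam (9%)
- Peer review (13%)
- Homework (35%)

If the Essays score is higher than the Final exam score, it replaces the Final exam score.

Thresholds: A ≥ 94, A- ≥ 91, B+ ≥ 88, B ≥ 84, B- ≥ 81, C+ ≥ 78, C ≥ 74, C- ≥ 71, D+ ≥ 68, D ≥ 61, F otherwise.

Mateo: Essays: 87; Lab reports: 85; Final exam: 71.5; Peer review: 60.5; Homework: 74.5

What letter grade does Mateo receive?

Essays (87) > Final exam (71.5), so Final exam counts as 87.
Weighted total:
  Essays 87 × 0.32 = 27.84
  Lab reports 85 × 0.11 = 9.35
  Final exam 87 × 0.09 = 7.83
  Peer review 60.5 × 0.13 = 7.865
  Homework 74.5 × 0.35 = 26.075
Sum = 78.96
78.96 is ≥ 78 and < 81 → C+

C+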